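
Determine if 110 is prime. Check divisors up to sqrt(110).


110 / 2 = 55 (exact division)
110 is NOT prime.

No, 110 is not prime


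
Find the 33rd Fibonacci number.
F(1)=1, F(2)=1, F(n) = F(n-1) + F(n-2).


Sequence: 1, 1, 2, 3, 5, 8, 13, 21, 34, 55, 89, 144, 233, 377, 610, 987, 1597, 2584, 4181, 6765, 10946, 17711, 28657, 46368, 75025, 121393, 196418, 317811, 514229, 832040, 1346269, 2178309, 3524578
F(33) = 3524578


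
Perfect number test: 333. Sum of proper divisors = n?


Proper divisors of 333: 1, 3, 9, 37, 111
Sum = 1 + 3 + 9 + 37 + 111 = 161

No, 333 is not perfect (161 ≠ 333)


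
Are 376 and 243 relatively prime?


Euclidean algorithm:
376 = 1 * 243 + 133
243 = 1 * 133 + 110
133 = 1 * 110 + 23
110 = 4 * 23 + 18
23 = 1 * 18 + 5
18 = 3 * 5 + 3
5 = 1 * 3 + 2
3 = 1 * 2 + 1
2 = 2 * 1 + 0
GCD(376, 243) = 1

Yes, coprime (GCD = 1)


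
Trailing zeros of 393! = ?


floor(393/5) = 78
floor(393/25) = 15
floor(393/125) = 3
Total = 96

96 trailing zeros


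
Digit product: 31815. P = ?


3 × 1 × 8 × 1 × 5 = 120


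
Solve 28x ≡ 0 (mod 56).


GCD(28, 56) = 28 divides 0
Divide: 1x ≡ 0 (mod 2)
x ≡ 0 (mod 2)


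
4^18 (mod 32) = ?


4^1 mod 32 = 4
4^2 mod 32 = 16
4^3 mod 32 = 0
4^4 mod 32 = 0
4^5 mod 32 = 0
4^6 mod 32 = 0
4^7 mod 32 = 0
4^8 mod 32 = 0
4^9 mod 32 = 0
4^10 mod 32 = 0
4^11 mod 32 = 0
4^12 mod 32 = 0
4^13 mod 32 = 0
4^14 mod 32 = 0
4^15 mod 32 = 0
4^16 mod 32 = 0
4^17 mod 32 = 0
4^18 mod 32 = 0


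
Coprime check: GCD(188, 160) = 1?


Euclidean algorithm:
188 = 1 * 160 + 28
160 = 5 * 28 + 20
28 = 1 * 20 + 8
20 = 2 * 8 + 4
8 = 2 * 4 + 0
GCD(188, 160) = 4

No, not coprime (GCD = 4)


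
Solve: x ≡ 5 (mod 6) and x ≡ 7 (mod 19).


M = 6*19 = 114
M1 = M/6 = 19, M2 = M/19 = 6
M1^(-1) mod 6 = 1, M2^(-1) mod 19 = 16
x = 5*19*1 + 7*6*16 = 767
767 mod 114 = 83
Check: 83 mod 6 = 5 ✓, 83 mod 19 = 7 ✓

x ≡ 83 (mod 114)


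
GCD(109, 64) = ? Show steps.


109 = 1 * 64 + 45
64 = 1 * 45 + 19
45 = 2 * 19 + 7
19 = 2 * 7 + 5
7 = 1 * 5 + 2
5 = 2 * 2 + 1
2 = 2 * 1 + 0
GCD = 1


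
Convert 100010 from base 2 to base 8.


100010 (base 2) = 34 (decimal)
34 (decimal) = 42 (base 8)


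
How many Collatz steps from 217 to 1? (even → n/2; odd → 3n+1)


217 → 652 → 326 → 163 → 490 → 245 → 736 → 368 → 184 → 92 → 46 → 23 → 70 → 35 → 106 → 53 → 160 → 80 → 40 → 20 → 10 → 5 → 16 → 8 → 4 → 2 → 1
Total steps = 26

26 steps


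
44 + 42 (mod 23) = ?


44 + 42 = 86
86 mod 23 = 17


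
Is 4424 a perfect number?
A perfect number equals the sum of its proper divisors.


Proper divisors of 4424: 1, 2, 4, 7, 8, 14, 28, 56, 79, 158, 316, 553, 632, 1106, 2212
Sum = 1 + 2 + 4 + 7 + 8 + 14 + 28 + 56 + 79 + 158 + 316 + 553 + 632 + 1106 + 2212 = 5176

No, 4424 is not perfect (5176 ≠ 4424)


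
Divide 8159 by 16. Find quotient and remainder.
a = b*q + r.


8159 = 16 * 509 + 15
Check: 8144 + 15 = 8159

q = 509, r = 15


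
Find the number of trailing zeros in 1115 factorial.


floor(1115/5) = 223
floor(1115/25) = 44
floor(1115/125) = 8
floor(1115/625) = 1
Total = 276

276 trailing zeros


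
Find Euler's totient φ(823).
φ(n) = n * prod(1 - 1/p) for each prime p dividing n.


823 = 823
Prime factors: 823
φ(823) = 823 × (1-1/823)
= 823 × 822/823 = 822

φ(823) = 822


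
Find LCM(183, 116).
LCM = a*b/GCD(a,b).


GCD(183, 116) = 1
LCM = 183*116/1 = 21228/1 = 21228

LCM = 21228


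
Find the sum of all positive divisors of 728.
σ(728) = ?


Divisors of 728: 1, 2, 4, 7, 8, 13, 14, 26, 28, 52, 56, 91, 104, 182, 364, 728
Sum = 1 + 2 + 4 + 7 + 8 + 13 + 14 + 26 + 28 + 52 + 56 + 91 + 104 + 182 + 364 + 728 = 1680

σ(728) = 1680


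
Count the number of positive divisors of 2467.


2467 = 2467^1
d(2467) = (1+1) = 2

2 divisors


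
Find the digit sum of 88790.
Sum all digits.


8 + 8 + 7 + 9 + 0 = 32


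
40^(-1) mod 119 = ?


Use the extended Euclidean algorithm on (119, 40); each row r = 119*s + 40*t:
r=119, s=1, t=0
r=40, s=0, t=1
q=2: r=39, s=1, t=-2   [119*(1) + 40*(-2) = 39]
q=1: r=1, s=-1, t=3   [119*(-1) + 40*(3) = 1]
q=39: r=0, s=40, t=-119   [119*(40) + 40*(-119) = 0]
GCD = 1 with t = 3, so 40*(3) ≡ 1 (mod 119)
Inverse = 3 mod 119 = 3
Check: 40 * 3 = 120 ≡ 1 (mod 119)

40^(-1) ≡ 3 (mod 119)


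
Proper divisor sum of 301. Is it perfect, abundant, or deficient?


Proper divisors: 1, 7, 43
Sum = 1 + 7 + 43 = 51
51 < 301 → deficient

s(301) = 51 (deficient)


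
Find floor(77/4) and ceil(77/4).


77/4 = 19.2500
floor = 19
ceil = 20

floor = 19, ceil = 20


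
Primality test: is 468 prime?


468 / 2 = 234 (exact division)
468 is NOT prime.

No, 468 is not prime


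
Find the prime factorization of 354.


354 / 2 = 177
177 / 3 = 59
59 / 59 = 1
354 = 2 × 3 × 59


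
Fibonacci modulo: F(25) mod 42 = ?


F(k) mod 42 for k=1..25:
1, 1, 2, 3, 5, 8, 13, 21, 34, 13, 5, 18, 23, 41, 22, 21, 1, 22, 23, 3, 26, 29, 13, 0, 13
F(25) mod 42 = 13


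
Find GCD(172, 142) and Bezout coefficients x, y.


Tabular extended Euclidean (each row: r = 172*s + 142*t):
r=172, s=1, t=0
r=142, s=0, t=1
q=1: r=30, s=1, t=-1   [172*(1) + 142*(-1) = 30]
q=4: r=22, s=-4, t=5   [172*(-4) + 142*(5) = 22]
q=1: r=8, s=5, t=-6   [172*(5) + 142*(-6) = 8]
q=2: r=6, s=-14, t=17   [172*(-14) + 142*(17) = 6]
q=1: r=2, s=19, t=-23   [172*(19) + 142*(-23) = 2]
q=3: r=0, s=-71, t=86   [172*(-71) + 142*(86) = 0]
GCD = 2; from the row with r=2: x=19, y=-23
Check: 172*(19) + 142*(-23) = 3268 - 3266 = 2

GCD = 2, x = 19, y = -23


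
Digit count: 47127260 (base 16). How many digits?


47127260 in base 16 = 2CF1ADC
Number of digits = 7

7 digits (base 16)


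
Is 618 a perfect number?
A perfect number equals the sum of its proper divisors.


Proper divisors of 618: 1, 2, 3, 6, 103, 206, 309
Sum = 1 + 2 + 3 + 6 + 103 + 206 + 309 = 630

No, 618 is not perfect (630 ≠ 618)


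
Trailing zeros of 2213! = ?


floor(2213/5) = 442
floor(2213/25) = 88
floor(2213/125) = 17
floor(2213/625) = 3
Total = 550

550 trailing zeros


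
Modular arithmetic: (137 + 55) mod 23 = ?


137 + 55 = 192
192 mod 23 = 8


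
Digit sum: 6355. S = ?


6 + 3 + 5 + 5 = 19


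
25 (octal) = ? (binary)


25 (base 8) = 21 (decimal)
21 (decimal) = 10101 (base 2)


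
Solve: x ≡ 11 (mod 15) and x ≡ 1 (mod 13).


M = 15*13 = 195
M1 = M/15 = 13, M2 = M/13 = 15
M1^(-1) mod 15 = 7, M2^(-1) mod 13 = 7
x = 11*13*7 + 1*15*7 = 1106
1106 mod 195 = 131
Check: 131 mod 15 = 11 ✓, 131 mod 13 = 1 ✓

x ≡ 131 (mod 195)


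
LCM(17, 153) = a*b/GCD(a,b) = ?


GCD(17, 153) = 17
LCM = 17*153/17 = 2601/17 = 153

LCM = 153


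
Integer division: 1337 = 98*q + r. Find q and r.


1337 = 98 * 13 + 63
Check: 1274 + 63 = 1337

q = 13, r = 63


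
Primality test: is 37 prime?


Check divisors up to sqrt(37) = 6.0828
No divisors found.
37 is prime.

Yes, 37 is prime


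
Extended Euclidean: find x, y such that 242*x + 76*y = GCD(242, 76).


Tabular extended Euclidean (each row: r = 242*s + 76*t):
r=242, s=1, t=0
r=76, s=0, t=1
q=3: r=14, s=1, t=-3   [242*(1) + 76*(-3) = 14]
q=5: r=6, s=-5, t=16   [242*(-5) + 76*(16) = 6]
q=2: r=2, s=11, t=-35   [242*(11) + 76*(-35) = 2]
q=3: r=0, s=-38, t=121   [242*(-38) + 76*(121) = 0]
GCD = 2; from the row with r=2: x=11, y=-35
Check: 242*(11) + 76*(-35) = 2662 - 2660 = 2

GCD = 2, x = 11, y = -35


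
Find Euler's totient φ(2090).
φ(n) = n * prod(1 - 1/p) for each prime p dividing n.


2090 = 2 × 5 × 11 × 19
Prime factors: 2, 5, 11, 19
φ(2090) = 2090 × (1-1/2) × (1-1/5) × (1-1/11) × (1-1/19)
= 2090 × 1/2 × 4/5 × 10/11 × 18/19 = 720

φ(2090) = 720


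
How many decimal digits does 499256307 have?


499256307 has 9 digits in base 10
floor(log10(499256307)) + 1 = floor(8.6983) + 1 = 9

9 digits (base 10)


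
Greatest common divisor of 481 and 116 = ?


481 = 4 * 116 + 17
116 = 6 * 17 + 14
17 = 1 * 14 + 3
14 = 4 * 3 + 2
3 = 1 * 2 + 1
2 = 2 * 1 + 0
GCD = 1


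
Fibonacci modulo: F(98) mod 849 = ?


F(k) mod 849 for k=1..98:
1, 1, 2, 3, 5, 8, 13, 21, 34, 55, 89, 144, 233, 377, 610, 138, 748, 37, 785, 822, 758, 731, 640, 522, 313, 835, 299, 285, 584, 20, 604, 624, 379, 154, 533, 687, 371, 209, 580, 789, 520, 460, 131, 591, 722, 464, 337, 801, 289, 241, 530, 771, 452, 374, 826, 351, 328, 679, 158, 837, 146, 134, 280, 414, 694, 259, 104, 363, 467, 830, 448, 429, 28, 457, 485, 93, 578, 671, 400, 222, 622, 844, 617, 612, 380, 143, 523, 666, 340, 157, 497, 654, 302, 107, 409, 516, 76, 592
F(98) mod 849 = 592


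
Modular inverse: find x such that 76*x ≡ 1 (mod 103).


Use the extended Euclidean algorithm on (103, 76); each row r = 103*s + 76*t:
r=103, s=1, t=0
r=76, s=0, t=1
q=1: r=27, s=1, t=-1   [103*(1) + 76*(-1) = 27]
q=2: r=22, s=-2, t=3   [103*(-2) + 76*(3) = 22]
q=1: r=5, s=3, t=-4   [103*(3) + 76*(-4) = 5]
q=4: r=2, s=-14, t=19   [103*(-14) + 76*(19) = 2]
q=2: r=1, s=31, t=-42   [103*(31) + 76*(-42) = 1]
q=2: r=0, s=-76, t=103   [103*(-76) + 76*(103) = 0]
GCD = 1 with t = -42, so 76*(-42) ≡ 1 (mod 103)
Inverse = -42 mod 103 = 61
Check: 76 * 61 = 4636 ≡ 1 (mod 103)

76^(-1) ≡ 61 (mod 103)


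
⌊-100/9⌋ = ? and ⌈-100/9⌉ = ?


-100/9 = -11.1111
floor = -12
ceil = -11

floor = -12, ceil = -11


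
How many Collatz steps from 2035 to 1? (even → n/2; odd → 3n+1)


2035 → 6106 → 3053 → 9160 → 4580 → 2290 → 1145 → 3436 → 1718 → 859 → 2578 → 1289 → 3868 → 1934 → 967 → 2902 → 1451 → 4354 → 2177 → 6532 → 3266 → 1633 → 4900 → 2450 → 1225 → 3676 → 1838 → 919 → 2758 → 1379 → 4138 → 2069 → 6208 → 3104 → 1552 → 776 → 388 → 194 → 97 → 292 → 146 → 73 → 220 → 110 → 55 → 166 → 83 → 250 → 125 → 376 → 188 → 94 → 47 → 142 → 71 → 214 → 107 → 322 → 161 → 484 → 242 → 121 → 364 → 182 → 91 → 274 → 137 → 412 → 206 → 103 → 310 → 155 → 466 → 233 → 700 → 350 → 175 → 526 → 263 → 790 → 395 → 1186 → 593 → 1780 → 890 → 445 → 1336 → 668 → 334 → 167 → 502 → 251 → 754 → 377 → 1132 → 566 → 283 → 850 → 425 → 1276 → 638 → 319 → 958 → 479 → 1438 → 719 → 2158 → 1079 → 3238 → 1619 → 4858 → 2429 → 7288 → 3644 → 1822 → 911 → 2734 → 1367 → 4102 → 2051 → 6154 → 3077 → 9232 → 4616 → 2308 → 1154 → 577 → 1732 → 866 → 433 → 1300 → 650 → 325 → 976 → 488 → 244 → 122 → 61 → 184 → 92 → 46 → 23 → 70 → 35 → 106 → 53 → 160 → 80 → 40 → 20 → 10 → 5 → 16 → 8 → 4 → 2 → 1
Total steps = 156

156 steps


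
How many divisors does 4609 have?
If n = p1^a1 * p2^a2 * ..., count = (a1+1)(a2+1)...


4609 = 11^1 × 419^1
d(4609) = (1+1) × (1+1) = 4

4 divisors


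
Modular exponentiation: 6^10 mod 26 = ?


6^1 mod 26 = 6
6^2 mod 26 = 10
6^3 mod 26 = 8
6^4 mod 26 = 22
6^5 mod 26 = 2
6^6 mod 26 = 12
6^7 mod 26 = 20
6^8 mod 26 = 16
6^9 mod 26 = 18
6^10 mod 26 = 4


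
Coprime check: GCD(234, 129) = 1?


Euclidean algorithm:
234 = 1 * 129 + 105
129 = 1 * 105 + 24
105 = 4 * 24 + 9
24 = 2 * 9 + 6
9 = 1 * 6 + 3
6 = 2 * 3 + 0
GCD(234, 129) = 3

No, not coprime (GCD = 3)


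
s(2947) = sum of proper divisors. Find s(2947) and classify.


Proper divisors: 1, 7, 421
Sum = 1 + 7 + 421 = 429
429 < 2947 → deficient

s(2947) = 429 (deficient)


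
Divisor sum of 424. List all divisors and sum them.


Divisors of 424: 1, 2, 4, 8, 53, 106, 212, 424
Sum = 1 + 2 + 4 + 8 + 53 + 106 + 212 + 424 = 810

σ(424) = 810


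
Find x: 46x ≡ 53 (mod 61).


GCD(46, 61) = 1, unique solution
a^(-1) mod 61 = 4
x = 4 * 53 mod 61 = 29

x ≡ 29 (mod 61)


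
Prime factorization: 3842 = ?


3842 / 2 = 1921
1921 / 17 = 113
113 / 113 = 1
3842 = 2 × 17 × 113


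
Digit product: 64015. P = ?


6 × 4 × 0 × 1 × 5 = 0


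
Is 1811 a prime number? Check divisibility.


Check divisors up to sqrt(1811) = 42.5558
No divisors found.
1811 is prime.

Yes, 1811 is prime


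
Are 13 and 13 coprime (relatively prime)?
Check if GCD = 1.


Euclidean algorithm:
13 = 1 * 13 + 0
GCD(13, 13) = 13

No, not coprime (GCD = 13)


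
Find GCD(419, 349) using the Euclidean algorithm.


419 = 1 * 349 + 70
349 = 4 * 70 + 69
70 = 1 * 69 + 1
69 = 69 * 1 + 0
GCD = 1


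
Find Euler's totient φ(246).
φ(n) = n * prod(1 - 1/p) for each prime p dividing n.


246 = 2 × 3 × 41
Prime factors: 2, 3, 41
φ(246) = 246 × (1-1/2) × (1-1/3) × (1-1/41)
= 246 × 1/2 × 2/3 × 40/41 = 80

φ(246) = 80


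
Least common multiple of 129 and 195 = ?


GCD(129, 195) = 3
LCM = 129*195/3 = 25155/3 = 8385

LCM = 8385


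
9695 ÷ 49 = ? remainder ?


9695 = 49 * 197 + 42
Check: 9653 + 42 = 9695

q = 197, r = 42


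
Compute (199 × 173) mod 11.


199 × 173 = 34427
34427 mod 11 = 8


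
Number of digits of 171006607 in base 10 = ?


171006607 has 9 digits in base 10
floor(log10(171006607)) + 1 = floor(8.2330) + 1 = 9

9 digits (base 10)


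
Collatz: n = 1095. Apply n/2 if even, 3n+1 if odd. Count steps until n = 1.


1095 → 3286 → 1643 → 4930 → 2465 → 7396 → 3698 → 1849 → 5548 → 2774 → 1387 → 4162 → 2081 → 6244 → 3122 → 1561 → 4684 → 2342 → 1171 → 3514 → 1757 → 5272 → 2636 → 1318 → 659 → 1978 → 989 → 2968 → 1484 → 742 → 371 → 1114 → 557 → 1672 → 836 → 418 → 209 → 628 → 314 → 157 → 472 → 236 → 118 → 59 → 178 → 89 → 268 → 134 → 67 → 202 → 101 → 304 → 152 → 76 → 38 → 19 → 58 → 29 → 88 → 44 → 22 → 11 → 34 → 17 → 52 → 26 → 13 → 40 → 20 → 10 → 5 → 16 → 8 → 4 → 2 → 1
Total steps = 75

75 steps


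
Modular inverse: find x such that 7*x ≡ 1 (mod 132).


Use the extended Euclidean algorithm on (132, 7); each row r = 132*s + 7*t:
r=132, s=1, t=0
r=7, s=0, t=1
q=18: r=6, s=1, t=-18   [132*(1) + 7*(-18) = 6]
q=1: r=1, s=-1, t=19   [132*(-1) + 7*(19) = 1]
q=6: r=0, s=7, t=-132   [132*(7) + 7*(-132) = 0]
GCD = 1 with t = 19, so 7*(19) ≡ 1 (mod 132)
Inverse = 19 mod 132 = 19
Check: 7 * 19 = 133 ≡ 1 (mod 132)

7^(-1) ≡ 19 (mod 132)


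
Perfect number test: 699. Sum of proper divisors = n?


Proper divisors of 699: 1, 3, 233
Sum = 1 + 3 + 233 = 237

No, 699 is not perfect (237 ≠ 699)


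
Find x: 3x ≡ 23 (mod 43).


GCD(3, 43) = 1, unique solution
a^(-1) mod 43 = 29
x = 29 * 23 mod 43 = 22

x ≡ 22 (mod 43)


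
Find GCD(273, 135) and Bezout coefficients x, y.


Tabular extended Euclidean (each row: r = 273*s + 135*t):
r=273, s=1, t=0
r=135, s=0, t=1
q=2: r=3, s=1, t=-2   [273*(1) + 135*(-2) = 3]
q=45: r=0, s=-45, t=91   [273*(-45) + 135*(91) = 0]
GCD = 3; from the row with r=3: x=1, y=-2
Check: 273*(1) + 135*(-2) = 273 - 270 = 3

GCD = 3, x = 1, y = -2


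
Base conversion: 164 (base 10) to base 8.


164 (base 10) = 164 (decimal)
164 (decimal) = 244 (base 8)


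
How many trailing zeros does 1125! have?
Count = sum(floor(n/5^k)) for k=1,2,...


floor(1125/5) = 225
floor(1125/25) = 45
floor(1125/125) = 9
floor(1125/625) = 1
Total = 280

280 trailing zeros


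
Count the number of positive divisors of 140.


140 = 2^2 × 5^1 × 7^1
d(140) = (2+1) × (1+1) × (1+1) = 12

12 divisors


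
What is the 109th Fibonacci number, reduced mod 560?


F(k) mod 560 for k=1..109:
1, 1, 2, 3, 5, 8, 13, 21, 34, 55, 89, 144, 233, 377, 50, 427, 477, 344, 261, 45, 306, 351, 97, 448, 545, 433, 418, 291, 149, 440, 29, 469, 498, 407, 345, 192, 537, 169, 146, 315, 461, 216, 117, 333, 450, 223, 113, 336, 449, 225, 114, 339, 453, 232, 125, 357, 482, 279, 201, 480, 121, 41, 162, 203, 365, 8, 373, 381, 194, 15, 209, 224, 433, 97, 530, 67, 37, 104, 141, 245, 386, 71, 457, 528, 425, 393, 258, 91, 349, 440, 229, 109, 338, 447, 225, 112, 337, 449, 226, 115, 341, 456, 237, 133, 370, 503, 313, 256, 9
F(109) mod 560 = 9


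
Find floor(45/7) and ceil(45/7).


45/7 = 6.4286
floor = 6
ceil = 7

floor = 6, ceil = 7


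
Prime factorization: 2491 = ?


2491 / 47 = 53
53 / 53 = 1
2491 = 47 × 53


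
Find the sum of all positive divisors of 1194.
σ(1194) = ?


Divisors of 1194: 1, 2, 3, 6, 199, 398, 597, 1194
Sum = 1 + 2 + 3 + 6 + 199 + 398 + 597 + 1194 = 2400

σ(1194) = 2400


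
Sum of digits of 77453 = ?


7 + 7 + 4 + 5 + 3 = 26


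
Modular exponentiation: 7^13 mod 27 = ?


7^1 mod 27 = 7
7^2 mod 27 = 22
7^3 mod 27 = 19
7^4 mod 27 = 25
7^5 mod 27 = 13
7^6 mod 27 = 10
7^7 mod 27 = 16
7^8 mod 27 = 4
7^9 mod 27 = 1
7^10 mod 27 = 7
7^11 mod 27 = 22
7^12 mod 27 = 19
7^13 mod 27 = 25


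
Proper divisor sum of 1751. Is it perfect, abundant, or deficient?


Proper divisors: 1, 17, 103
Sum = 1 + 17 + 103 = 121
121 < 1751 → deficient

s(1751) = 121 (deficient)


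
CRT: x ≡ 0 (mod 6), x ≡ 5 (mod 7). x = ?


M = 6*7 = 42
M1 = M/6 = 7, M2 = M/7 = 6
M1^(-1) mod 6 = 1, M2^(-1) mod 7 = 6
x = 0*7*1 + 5*6*6 = 180
180 mod 42 = 12
Check: 12 mod 6 = 0 ✓, 12 mod 7 = 5 ✓

x ≡ 12 (mod 42)


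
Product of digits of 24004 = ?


2 × 4 × 0 × 0 × 4 = 0


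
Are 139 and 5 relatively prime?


Euclidean algorithm:
139 = 27 * 5 + 4
5 = 1 * 4 + 1
4 = 4 * 1 + 0
GCD(139, 5) = 1

Yes, coprime (GCD = 1)


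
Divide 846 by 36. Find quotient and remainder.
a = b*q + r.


846 = 36 * 23 + 18
Check: 828 + 18 = 846

q = 23, r = 18


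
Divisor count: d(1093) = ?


1093 = 1093^1
d(1093) = (1+1) = 2

2 divisors


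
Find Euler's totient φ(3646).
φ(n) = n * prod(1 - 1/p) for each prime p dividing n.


3646 = 2 × 1823
Prime factors: 2, 1823
φ(3646) = 3646 × (1-1/2) × (1-1/1823)
= 3646 × 1/2 × 1822/1823 = 1822

φ(3646) = 1822


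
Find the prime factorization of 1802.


1802 / 2 = 901
901 / 17 = 53
53 / 53 = 1
1802 = 2 × 17 × 53


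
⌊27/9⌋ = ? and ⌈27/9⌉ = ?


27/9 = 3.0000
floor = 3
ceil = 3

floor = 3, ceil = 3


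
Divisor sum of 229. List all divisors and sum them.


Divisors of 229: 1, 229
Sum = 1 + 229 = 230

σ(229) = 230


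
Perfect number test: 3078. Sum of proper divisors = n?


Proper divisors of 3078: 1, 2, 3, 6, 9, 18, 19, 27, 38, 54, 57, 81, 114, 162, 171, 342, 513, 1026, 1539
Sum = 1 + 2 + 3 + 6 + 9 + 18 + 19 + 27 + 38 + 54 + 57 + 81 + 114 + 162 + 171 + 342 + 513 + 1026 + 1539 = 4182

No, 3078 is not perfect (4182 ≠ 3078)


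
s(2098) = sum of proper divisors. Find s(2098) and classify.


Proper divisors: 1, 2, 1049
Sum = 1 + 2 + 1049 = 1052
1052 < 2098 → deficient

s(2098) = 1052 (deficient)


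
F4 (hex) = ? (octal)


F4 (base 16) = 244 (decimal)
244 (decimal) = 364 (base 8)


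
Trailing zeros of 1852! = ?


floor(1852/5) = 370
floor(1852/25) = 74
floor(1852/125) = 14
floor(1852/625) = 2
Total = 460

460 trailing zeros


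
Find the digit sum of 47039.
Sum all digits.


4 + 7 + 0 + 3 + 9 = 23


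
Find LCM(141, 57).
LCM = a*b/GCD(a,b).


GCD(141, 57) = 3
LCM = 141*57/3 = 8037/3 = 2679

LCM = 2679


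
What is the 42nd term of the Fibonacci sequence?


Sequence: 1, 1, 2, 3, 5, 8, 13, 21, 34, 55, 89, 144, 233, 377, 610, 987, 1597, 2584, 4181, 6765, 10946, 17711, 28657, 46368, 75025, 121393, 196418, 317811, 514229, 832040, 1346269, 2178309, 3524578, 5702887, 9227465, 14930352, 24157817, 39088169, 63245986, 102334155, 165580141, 267914296
F(42) = 267914296


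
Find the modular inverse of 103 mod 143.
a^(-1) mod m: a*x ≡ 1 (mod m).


Use the extended Euclidean algorithm on (143, 103); each row r = 143*s + 103*t:
r=143, s=1, t=0
r=103, s=0, t=1
q=1: r=40, s=1, t=-1   [143*(1) + 103*(-1) = 40]
q=2: r=23, s=-2, t=3   [143*(-2) + 103*(3) = 23]
q=1: r=17, s=3, t=-4   [143*(3) + 103*(-4) = 17]
q=1: r=6, s=-5, t=7   [143*(-5) + 103*(7) = 6]
q=2: r=5, s=13, t=-18   [143*(13) + 103*(-18) = 5]
q=1: r=1, s=-18, t=25   [143*(-18) + 103*(25) = 1]
q=5: r=0, s=103, t=-143   [143*(103) + 103*(-143) = 0]
GCD = 1 with t = 25, so 103*(25) ≡ 1 (mod 143)
Inverse = 25 mod 143 = 25
Check: 103 * 25 = 2575 ≡ 1 (mod 143)

103^(-1) ≡ 25 (mod 143)


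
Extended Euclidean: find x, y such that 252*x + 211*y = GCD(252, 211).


Tabular extended Euclidean (each row: r = 252*s + 211*t):
r=252, s=1, t=0
r=211, s=0, t=1
q=1: r=41, s=1, t=-1   [252*(1) + 211*(-1) = 41]
q=5: r=6, s=-5, t=6   [252*(-5) + 211*(6) = 6]
q=6: r=5, s=31, t=-37   [252*(31) + 211*(-37) = 5]
q=1: r=1, s=-36, t=43   [252*(-36) + 211*(43) = 1]
q=5: r=0, s=211, t=-252   [252*(211) + 211*(-252) = 0]
GCD = 1; from the row with r=1: x=-36, y=43
Check: 252*(-36) + 211*(43) = -9072 + 9073 = 1

GCD = 1, x = -36, y = 43


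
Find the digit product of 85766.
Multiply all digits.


8 × 5 × 7 × 6 × 6 = 10080


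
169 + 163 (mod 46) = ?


169 + 163 = 332
332 mod 46 = 10


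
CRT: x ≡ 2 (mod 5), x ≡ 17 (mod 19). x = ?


M = 5*19 = 95
M1 = M/5 = 19, M2 = M/19 = 5
M1^(-1) mod 5 = 4, M2^(-1) mod 19 = 4
x = 2*19*4 + 17*5*4 = 492
492 mod 95 = 17
Check: 17 mod 5 = 2 ✓, 17 mod 19 = 17 ✓

x ≡ 17 (mod 95)


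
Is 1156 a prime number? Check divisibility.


1156 / 2 = 578 (exact division)
1156 is NOT prime.

No, 1156 is not prime


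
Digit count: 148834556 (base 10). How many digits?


148834556 has 9 digits in base 10
floor(log10(148834556)) + 1 = floor(8.1727) + 1 = 9

9 digits (base 10)


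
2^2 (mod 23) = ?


2^1 mod 23 = 2
2^2 mod 23 = 4


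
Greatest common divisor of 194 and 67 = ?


194 = 2 * 67 + 60
67 = 1 * 60 + 7
60 = 8 * 7 + 4
7 = 1 * 4 + 3
4 = 1 * 3 + 1
3 = 3 * 1 + 0
GCD = 1


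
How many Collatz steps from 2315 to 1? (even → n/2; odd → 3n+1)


2315 → 6946 → 3473 → 10420 → 5210 → 2605 → 7816 → 3908 → 1954 → 977 → 2932 → 1466 → 733 → 2200 → 1100 → 550 → 275 → 826 → 413 → 1240 → 620 → 310 → 155 → 466 → 233 → 700 → 350 → 175 → 526 → 263 → 790 → 395 → 1186 → 593 → 1780 → 890 → 445 → 1336 → 668 → 334 → 167 → 502 → 251 → 754 → 377 → 1132 → 566 → 283 → 850 → 425 → 1276 → 638 → 319 → 958 → 479 → 1438 → 719 → 2158 → 1079 → 3238 → 1619 → 4858 → 2429 → 7288 → 3644 → 1822 → 911 → 2734 → 1367 → 4102 → 2051 → 6154 → 3077 → 9232 → 4616 → 2308 → 1154 → 577 → 1732 → 866 → 433 → 1300 → 650 → 325 → 976 → 488 → 244 → 122 → 61 → 184 → 92 → 46 → 23 → 70 → 35 → 106 → 53 → 160 → 80 → 40 → 20 → 10 → 5 → 16 → 8 → 4 → 2 → 1
Total steps = 107

107 steps


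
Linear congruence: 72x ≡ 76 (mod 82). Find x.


GCD(72, 82) = 2 divides 76
Divide: 36x ≡ 38 (mod 41)
x ≡ 17 (mod 41)


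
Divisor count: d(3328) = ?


3328 = 2^8 × 13^1
d(3328) = (8+1) × (1+1) = 18

18 divisors


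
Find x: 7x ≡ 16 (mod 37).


GCD(7, 37) = 1, unique solution
a^(-1) mod 37 = 16
x = 16 * 16 mod 37 = 34

x ≡ 34 (mod 37)


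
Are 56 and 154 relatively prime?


Euclidean algorithm:
154 = 2 * 56 + 42
56 = 1 * 42 + 14
42 = 3 * 14 + 0
GCD(56, 154) = 14

No, not coprime (GCD = 14)


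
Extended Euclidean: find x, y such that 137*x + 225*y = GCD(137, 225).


Tabular extended Euclidean (each row: r = 137*s + 225*t):
r=137, s=1, t=0
r=225, s=0, t=1
q=0: r=137, s=1, t=0   [137*(1) + 225*(0) = 137]
q=1: r=88, s=-1, t=1   [137*(-1) + 225*(1) = 88]
q=1: r=49, s=2, t=-1   [137*(2) + 225*(-1) = 49]
q=1: r=39, s=-3, t=2   [137*(-3) + 225*(2) = 39]
q=1: r=10, s=5, t=-3   [137*(5) + 225*(-3) = 10]
q=3: r=9, s=-18, t=11   [137*(-18) + 225*(11) = 9]
q=1: r=1, s=23, t=-14   [137*(23) + 225*(-14) = 1]
q=9: r=0, s=-225, t=137   [137*(-225) + 225*(137) = 0]
GCD = 1; from the row with r=1: x=23, y=-14
Check: 137*(23) + 225*(-14) = 3151 - 3150 = 1

GCD = 1, x = 23, y = -14


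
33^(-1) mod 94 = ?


Use the extended Euclidean algorithm on (94, 33); each row r = 94*s + 33*t:
r=94, s=1, t=0
r=33, s=0, t=1
q=2: r=28, s=1, t=-2   [94*(1) + 33*(-2) = 28]
q=1: r=5, s=-1, t=3   [94*(-1) + 33*(3) = 5]
q=5: r=3, s=6, t=-17   [94*(6) + 33*(-17) = 3]
q=1: r=2, s=-7, t=20   [94*(-7) + 33*(20) = 2]
q=1: r=1, s=13, t=-37   [94*(13) + 33*(-37) = 1]
q=2: r=0, s=-33, t=94   [94*(-33) + 33*(94) = 0]
GCD = 1 with t = -37, so 33*(-37) ≡ 1 (mod 94)
Inverse = -37 mod 94 = 57
Check: 33 * 57 = 1881 ≡ 1 (mod 94)

33^(-1) ≡ 57 (mod 94)


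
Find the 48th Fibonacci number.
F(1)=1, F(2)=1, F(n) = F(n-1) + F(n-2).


Sequence: 1, 1, 2, 3, 5, 8, 13, 21, 34, 55, 89, 144, 233, 377, 610, 987, 1597, 2584, 4181, 6765, 10946, 17711, 28657, 46368, 75025, 121393, 196418, 317811, 514229, 832040, 1346269, 2178309, 3524578, 5702887, 9227465, 14930352, 24157817, 39088169, 63245986, 102334155, 165580141, 267914296, 433494437, 701408733, 1134903170, 1836311903, 2971215073, 4807526976
F(48) = 4807526976


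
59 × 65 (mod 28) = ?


59 × 65 = 3835
3835 mod 28 = 27


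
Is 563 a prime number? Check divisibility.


Check divisors up to sqrt(563) = 23.7276
No divisors found.
563 is prime.

Yes, 563 is prime


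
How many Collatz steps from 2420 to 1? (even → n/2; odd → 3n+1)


2420 → 1210 → 605 → 1816 → 908 → 454 → 227 → 682 → 341 → 1024 → 512 → 256 → 128 → 64 → 32 → 16 → 8 → 4 → 2 → 1
Total steps = 19

19 steps


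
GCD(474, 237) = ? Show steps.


474 = 2 * 237 + 0
GCD = 237


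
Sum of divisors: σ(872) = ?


Divisors of 872: 1, 2, 4, 8, 109, 218, 436, 872
Sum = 1 + 2 + 4 + 8 + 109 + 218 + 436 + 872 = 1650

σ(872) = 1650


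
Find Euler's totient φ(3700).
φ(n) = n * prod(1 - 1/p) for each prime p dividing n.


3700 = 2^2 × 5^2 × 37
Prime factors: 2, 5, 37
φ(3700) = 3700 × (1-1/2) × (1-1/5) × (1-1/37)
= 3700 × 1/2 × 4/5 × 36/37 = 1440

φ(3700) = 1440


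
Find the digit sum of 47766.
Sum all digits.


4 + 7 + 7 + 6 + 6 = 30


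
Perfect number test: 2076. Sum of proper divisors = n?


Proper divisors of 2076: 1, 2, 3, 4, 6, 12, 173, 346, 519, 692, 1038
Sum = 1 + 2 + 3 + 4 + 6 + 12 + 173 + 346 + 519 + 692 + 1038 = 2796

No, 2076 is not perfect (2796 ≠ 2076)


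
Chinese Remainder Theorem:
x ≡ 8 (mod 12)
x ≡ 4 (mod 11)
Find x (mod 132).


M = 12*11 = 132
M1 = M/12 = 11, M2 = M/11 = 12
M1^(-1) mod 12 = 11, M2^(-1) mod 11 = 1
x = 8*11*11 + 4*12*1 = 1016
1016 mod 132 = 92
Check: 92 mod 12 = 8 ✓, 92 mod 11 = 4 ✓

x ≡ 92 (mod 132)


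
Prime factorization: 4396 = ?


4396 / 2 = 2198
2198 / 2 = 1099
1099 / 7 = 157
157 / 157 = 1
4396 = 2^2 × 7 × 157


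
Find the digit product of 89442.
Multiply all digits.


8 × 9 × 4 × 4 × 2 = 2304


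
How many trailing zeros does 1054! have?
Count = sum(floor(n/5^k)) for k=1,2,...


floor(1054/5) = 210
floor(1054/25) = 42
floor(1054/125) = 8
floor(1054/625) = 1
Total = 261

261 trailing zeros


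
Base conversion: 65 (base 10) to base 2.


65 (base 10) = 65 (decimal)
65 (decimal) = 1000001 (base 2)


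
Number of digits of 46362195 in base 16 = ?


46362195 in base 16 = 2C36E53
Number of digits = 7

7 digits (base 16)


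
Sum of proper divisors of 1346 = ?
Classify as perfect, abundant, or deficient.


Proper divisors: 1, 2, 673
Sum = 1 + 2 + 673 = 676
676 < 1346 → deficient

s(1346) = 676 (deficient)


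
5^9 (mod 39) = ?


5^1 mod 39 = 5
5^2 mod 39 = 25
5^3 mod 39 = 8
5^4 mod 39 = 1
5^5 mod 39 = 5
5^6 mod 39 = 25
5^7 mod 39 = 8
5^8 mod 39 = 1
5^9 mod 39 = 5


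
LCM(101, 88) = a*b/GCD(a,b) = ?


GCD(101, 88) = 1
LCM = 101*88/1 = 8888/1 = 8888

LCM = 8888


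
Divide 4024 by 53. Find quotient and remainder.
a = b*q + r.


4024 = 53 * 75 + 49
Check: 3975 + 49 = 4024

q = 75, r = 49


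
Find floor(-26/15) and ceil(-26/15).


-26/15 = -1.7333
floor = -2
ceil = -1

floor = -2, ceil = -1


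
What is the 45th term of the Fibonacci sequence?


Sequence: 1, 1, 2, 3, 5, 8, 13, 21, 34, 55, 89, 144, 233, 377, 610, 987, 1597, 2584, 4181, 6765, 10946, 17711, 28657, 46368, 75025, 121393, 196418, 317811, 514229, 832040, 1346269, 2178309, 3524578, 5702887, 9227465, 14930352, 24157817, 39088169, 63245986, 102334155, 165580141, 267914296, 433494437, 701408733, 1134903170
F(45) = 1134903170


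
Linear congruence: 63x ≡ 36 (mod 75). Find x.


GCD(63, 75) = 3 divides 36
Divide: 21x ≡ 12 (mod 25)
x ≡ 22 (mod 25)


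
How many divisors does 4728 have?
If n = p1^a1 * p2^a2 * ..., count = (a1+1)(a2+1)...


4728 = 2^3 × 3^1 × 197^1
d(4728) = (3+1) × (1+1) × (1+1) = 16

16 divisors


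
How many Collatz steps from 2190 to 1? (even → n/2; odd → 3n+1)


2190 → 1095 → 3286 → 1643 → 4930 → 2465 → 7396 → 3698 → 1849 → 5548 → 2774 → 1387 → 4162 → 2081 → 6244 → 3122 → 1561 → 4684 → 2342 → 1171 → 3514 → 1757 → 5272 → 2636 → 1318 → 659 → 1978 → 989 → 2968 → 1484 → 742 → 371 → 1114 → 557 → 1672 → 836 → 418 → 209 → 628 → 314 → 157 → 472 → 236 → 118 → 59 → 178 → 89 → 268 → 134 → 67 → 202 → 101 → 304 → 152 → 76 → 38 → 19 → 58 → 29 → 88 → 44 → 22 → 11 → 34 → 17 → 52 → 26 → 13 → 40 → 20 → 10 → 5 → 16 → 8 → 4 → 2 → 1
Total steps = 76

76 steps


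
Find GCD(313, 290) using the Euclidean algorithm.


313 = 1 * 290 + 23
290 = 12 * 23 + 14
23 = 1 * 14 + 9
14 = 1 * 9 + 5
9 = 1 * 5 + 4
5 = 1 * 4 + 1
4 = 4 * 1 + 0
GCD = 1


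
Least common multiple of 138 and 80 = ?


GCD(138, 80) = 2
LCM = 138*80/2 = 11040/2 = 5520

LCM = 5520


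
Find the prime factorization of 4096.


4096 / 2 = 2048
2048 / 2 = 1024
1024 / 2 = 512
512 / 2 = 256
256 / 2 = 128
128 / 2 = 64
64 / 2 = 32
32 / 2 = 16
16 / 2 = 8
8 / 2 = 4
4 / 2 = 2
2 / 2 = 1
4096 = 2^12


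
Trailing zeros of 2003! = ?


floor(2003/5) = 400
floor(2003/25) = 80
floor(2003/125) = 16
floor(2003/625) = 3
Total = 499

499 trailing zeros


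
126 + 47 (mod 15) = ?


126 + 47 = 173
173 mod 15 = 8


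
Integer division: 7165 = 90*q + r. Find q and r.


7165 = 90 * 79 + 55
Check: 7110 + 55 = 7165

q = 79, r = 55


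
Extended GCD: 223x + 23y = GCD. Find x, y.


Tabular extended Euclidean (each row: r = 223*s + 23*t):
r=223, s=1, t=0
r=23, s=0, t=1
q=9: r=16, s=1, t=-9   [223*(1) + 23*(-9) = 16]
q=1: r=7, s=-1, t=10   [223*(-1) + 23*(10) = 7]
q=2: r=2, s=3, t=-29   [223*(3) + 23*(-29) = 2]
q=3: r=1, s=-10, t=97   [223*(-10) + 23*(97) = 1]
q=2: r=0, s=23, t=-223   [223*(23) + 23*(-223) = 0]
GCD = 1; from the row with r=1: x=-10, y=97
Check: 223*(-10) + 23*(97) = -2230 + 2231 = 1

GCD = 1, x = -10, y = 97


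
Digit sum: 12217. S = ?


1 + 2 + 2 + 1 + 7 = 13


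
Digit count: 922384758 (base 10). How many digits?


922384758 has 9 digits in base 10
floor(log10(922384758)) + 1 = floor(8.9649) + 1 = 9

9 digits (base 10)


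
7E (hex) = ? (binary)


7E (base 16) = 126 (decimal)
126 (decimal) = 1111110 (base 2)


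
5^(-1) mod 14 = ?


Use the extended Euclidean algorithm on (14, 5); each row r = 14*s + 5*t:
r=14, s=1, t=0
r=5, s=0, t=1
q=2: r=4, s=1, t=-2   [14*(1) + 5*(-2) = 4]
q=1: r=1, s=-1, t=3   [14*(-1) + 5*(3) = 1]
q=4: r=0, s=5, t=-14   [14*(5) + 5*(-14) = 0]
GCD = 1 with t = 3, so 5*(3) ≡ 1 (mod 14)
Inverse = 3 mod 14 = 3
Check: 5 * 3 = 15 ≡ 1 (mod 14)

5^(-1) ≡ 3 (mod 14)


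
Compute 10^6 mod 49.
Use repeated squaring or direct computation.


10^1 mod 49 = 10
10^2 mod 49 = 2
10^3 mod 49 = 20
10^4 mod 49 = 4
10^5 mod 49 = 40
10^6 mod 49 = 8


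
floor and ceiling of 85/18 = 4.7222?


85/18 = 4.7222
floor = 4
ceil = 5

floor = 4, ceil = 5


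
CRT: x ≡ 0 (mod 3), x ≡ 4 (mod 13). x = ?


M = 3*13 = 39
M1 = M/3 = 13, M2 = M/13 = 3
M1^(-1) mod 3 = 1, M2^(-1) mod 13 = 9
x = 0*13*1 + 4*3*9 = 108
108 mod 39 = 30
Check: 30 mod 3 = 0 ✓, 30 mod 13 = 4 ✓

x ≡ 30 (mod 39)


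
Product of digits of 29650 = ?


2 × 9 × 6 × 5 × 0 = 0


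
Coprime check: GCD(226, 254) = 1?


Euclidean algorithm:
254 = 1 * 226 + 28
226 = 8 * 28 + 2
28 = 14 * 2 + 0
GCD(226, 254) = 2

No, not coprime (GCD = 2)


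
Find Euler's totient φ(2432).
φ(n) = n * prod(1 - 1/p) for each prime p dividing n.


2432 = 2^7 × 19
Prime factors: 2, 19
φ(2432) = 2432 × (1-1/2) × (1-1/19)
= 2432 × 1/2 × 18/19 = 1152

φ(2432) = 1152


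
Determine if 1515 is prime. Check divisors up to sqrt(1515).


1515 / 3 = 505 (exact division)
1515 is NOT prime.

No, 1515 is not prime


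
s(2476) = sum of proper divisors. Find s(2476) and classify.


Proper divisors: 1, 2, 4, 619, 1238
Sum = 1 + 2 + 4 + 619 + 1238 = 1864
1864 < 2476 → deficient

s(2476) = 1864 (deficient)


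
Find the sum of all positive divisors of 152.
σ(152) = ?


Divisors of 152: 1, 2, 4, 8, 19, 38, 76, 152
Sum = 1 + 2 + 4 + 8 + 19 + 38 + 76 + 152 = 300

σ(152) = 300


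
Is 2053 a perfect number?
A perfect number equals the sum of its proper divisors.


Proper divisors of 2053: 1
Sum = 1 = 1

No, 2053 is not perfect (1 ≠ 2053)


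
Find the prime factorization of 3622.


3622 / 2 = 1811
1811 / 1811 = 1
3622 = 2 × 1811


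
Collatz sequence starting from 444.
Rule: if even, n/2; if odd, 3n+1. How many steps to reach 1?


444 → 222 → 111 → 334 → 167 → 502 → 251 → 754 → 377 → 1132 → 566 → 283 → 850 → 425 → 1276 → 638 → 319 → 958 → 479 → 1438 → 719 → 2158 → 1079 → 3238 → 1619 → 4858 → 2429 → 7288 → 3644 → 1822 → 911 → 2734 → 1367 → 4102 → 2051 → 6154 → 3077 → 9232 → 4616 → 2308 → 1154 → 577 → 1732 → 866 → 433 → 1300 → 650 → 325 → 976 → 488 → 244 → 122 → 61 → 184 → 92 → 46 → 23 → 70 → 35 → 106 → 53 → 160 → 80 → 40 → 20 → 10 → 5 → 16 → 8 → 4 → 2 → 1
Total steps = 71

71 steps


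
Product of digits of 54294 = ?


5 × 4 × 2 × 9 × 4 = 1440


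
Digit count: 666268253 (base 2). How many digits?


666268253 in base 2 = 100111101101100111001001011101
Number of digits = 30

30 digits (base 2)


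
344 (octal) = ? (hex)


344 (base 8) = 228 (decimal)
228 (decimal) = E4 (base 16)


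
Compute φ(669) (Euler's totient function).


669 = 3 × 223
Prime factors: 3, 223
φ(669) = 669 × (1-1/3) × (1-1/223)
= 669 × 2/3 × 222/223 = 444

φ(669) = 444


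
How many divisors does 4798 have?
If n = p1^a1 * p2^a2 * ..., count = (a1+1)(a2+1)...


4798 = 2^1 × 2399^1
d(4798) = (1+1) × (1+1) = 4

4 divisors


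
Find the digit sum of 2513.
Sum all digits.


2 + 5 + 1 + 3 = 11


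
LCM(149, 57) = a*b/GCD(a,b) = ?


GCD(149, 57) = 1
LCM = 149*57/1 = 8493/1 = 8493

LCM = 8493


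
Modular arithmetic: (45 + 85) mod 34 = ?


45 + 85 = 130
130 mod 34 = 28


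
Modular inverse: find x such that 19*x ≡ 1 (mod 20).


Use the extended Euclidean algorithm on (20, 19); each row r = 20*s + 19*t:
r=20, s=1, t=0
r=19, s=0, t=1
q=1: r=1, s=1, t=-1   [20*(1) + 19*(-1) = 1]
q=19: r=0, s=-19, t=20   [20*(-19) + 19*(20) = 0]
GCD = 1 with t = -1, so 19*(-1) ≡ 1 (mod 20)
Inverse = -1 mod 20 = 19
Check: 19 * 19 = 361 ≡ 1 (mod 20)

19^(-1) ≡ 19 (mod 20)


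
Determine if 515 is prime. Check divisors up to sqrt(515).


515 / 5 = 103 (exact division)
515 is NOT prime.

No, 515 is not prime


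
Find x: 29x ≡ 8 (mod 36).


GCD(29, 36) = 1, unique solution
a^(-1) mod 36 = 5
x = 5 * 8 mod 36 = 4

x ≡ 4 (mod 36)


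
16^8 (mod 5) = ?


16^1 mod 5 = 1
16^2 mod 5 = 1
16^3 mod 5 = 1
16^4 mod 5 = 1
16^5 mod 5 = 1
16^6 mod 5 = 1
16^7 mod 5 = 1
16^8 mod 5 = 1


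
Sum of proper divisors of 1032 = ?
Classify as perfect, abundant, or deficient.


Proper divisors: 1, 2, 3, 4, 6, 8, 12, 24, 43, 86, 129, 172, 258, 344, 516
Sum = 1 + 2 + 3 + 4 + 6 + 8 + 12 + 24 + 43 + 86 + 129 + 172 + 258 + 344 + 516 = 1608
1608 > 1032 → abundant

s(1032) = 1608 (abundant)


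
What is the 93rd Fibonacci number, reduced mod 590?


F(k) mod 590 for k=1..93:
1, 1, 2, 3, 5, 8, 13, 21, 34, 55, 89, 144, 233, 377, 20, 397, 417, 224, 51, 275, 326, 11, 337, 348, 95, 443, 538, 391, 339, 140, 479, 29, 508, 537, 455, 402, 267, 79, 346, 425, 181, 16, 197, 213, 410, 33, 443, 476, 329, 215, 544, 169, 123, 292, 415, 117, 532, 59, 1, 60, 61, 121, 182, 303, 485, 198, 93, 291, 384, 85, 469, 554, 433, 397, 240, 47, 287, 334, 31, 365, 396, 171, 567, 148, 125, 273, 398, 81, 479, 560, 449, 419, 278
F(93) mod 590 = 278


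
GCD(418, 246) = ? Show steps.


418 = 1 * 246 + 172
246 = 1 * 172 + 74
172 = 2 * 74 + 24
74 = 3 * 24 + 2
24 = 12 * 2 + 0
GCD = 2


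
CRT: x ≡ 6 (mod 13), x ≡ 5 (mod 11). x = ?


M = 13*11 = 143
M1 = M/13 = 11, M2 = M/11 = 13
M1^(-1) mod 13 = 6, M2^(-1) mod 11 = 6
x = 6*11*6 + 5*13*6 = 786
786 mod 143 = 71
Check: 71 mod 13 = 6 ✓, 71 mod 11 = 5 ✓

x ≡ 71 (mod 143)


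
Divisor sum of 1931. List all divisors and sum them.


Divisors of 1931: 1, 1931
Sum = 1 + 1931 = 1932

σ(1931) = 1932


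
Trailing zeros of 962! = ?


floor(962/5) = 192
floor(962/25) = 38
floor(962/125) = 7
floor(962/625) = 1
Total = 238

238 trailing zeros


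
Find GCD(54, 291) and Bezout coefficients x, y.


Tabular extended Euclidean (each row: r = 54*s + 291*t):
r=54, s=1, t=0
r=291, s=0, t=1
q=0: r=54, s=1, t=0   [54*(1) + 291*(0) = 54]
q=5: r=21, s=-5, t=1   [54*(-5) + 291*(1) = 21]
q=2: r=12, s=11, t=-2   [54*(11) + 291*(-2) = 12]
q=1: r=9, s=-16, t=3   [54*(-16) + 291*(3) = 9]
q=1: r=3, s=27, t=-5   [54*(27) + 291*(-5) = 3]
q=3: r=0, s=-97, t=18   [54*(-97) + 291*(18) = 0]
GCD = 3; from the row with r=3: x=27, y=-5
Check: 54*(27) + 291*(-5) = 1458 - 1455 = 3

GCD = 3, x = 27, y = -5


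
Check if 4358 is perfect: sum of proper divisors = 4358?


Proper divisors of 4358: 1, 2, 2179
Sum = 1 + 2 + 2179 = 2182

No, 4358 is not perfect (2182 ≠ 4358)


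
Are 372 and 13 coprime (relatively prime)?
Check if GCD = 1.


Euclidean algorithm:
372 = 28 * 13 + 8
13 = 1 * 8 + 5
8 = 1 * 5 + 3
5 = 1 * 3 + 2
3 = 1 * 2 + 1
2 = 2 * 1 + 0
GCD(372, 13) = 1

Yes, coprime (GCD = 1)


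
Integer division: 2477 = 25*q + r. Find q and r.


2477 = 25 * 99 + 2
Check: 2475 + 2 = 2477

q = 99, r = 2


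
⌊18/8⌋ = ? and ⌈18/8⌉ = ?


18/8 = 2.2500
floor = 2
ceil = 3

floor = 2, ceil = 3


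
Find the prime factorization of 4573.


4573 / 17 = 269
269 / 269 = 1
4573 = 17 × 269


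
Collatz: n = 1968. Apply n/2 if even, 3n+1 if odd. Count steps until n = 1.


1968 → 984 → 492 → 246 → 123 → 370 → 185 → 556 → 278 → 139 → 418 → 209 → 628 → 314 → 157 → 472 → 236 → 118 → 59 → 178 → 89 → 268 → 134 → 67 → 202 → 101 → 304 → 152 → 76 → 38 → 19 → 58 → 29 → 88 → 44 → 22 → 11 → 34 → 17 → 52 → 26 → 13 → 40 → 20 → 10 → 5 → 16 → 8 → 4 → 2 → 1
Total steps = 50

50 steps


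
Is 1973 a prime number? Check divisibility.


Check divisors up to sqrt(1973) = 44.4185
No divisors found.
1973 is prime.

Yes, 1973 is prime


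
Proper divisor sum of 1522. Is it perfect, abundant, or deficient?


Proper divisors: 1, 2, 761
Sum = 1 + 2 + 761 = 764
764 < 1522 → deficient

s(1522) = 764 (deficient)


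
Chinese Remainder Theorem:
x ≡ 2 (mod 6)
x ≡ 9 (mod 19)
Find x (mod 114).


M = 6*19 = 114
M1 = M/6 = 19, M2 = M/19 = 6
M1^(-1) mod 6 = 1, M2^(-1) mod 19 = 16
x = 2*19*1 + 9*6*16 = 902
902 mod 114 = 104
Check: 104 mod 6 = 2 ✓, 104 mod 19 = 9 ✓

x ≡ 104 (mod 114)


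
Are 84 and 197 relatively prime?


Euclidean algorithm:
197 = 2 * 84 + 29
84 = 2 * 29 + 26
29 = 1 * 26 + 3
26 = 8 * 3 + 2
3 = 1 * 2 + 1
2 = 2 * 1 + 0
GCD(84, 197) = 1

Yes, coprime (GCD = 1)
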